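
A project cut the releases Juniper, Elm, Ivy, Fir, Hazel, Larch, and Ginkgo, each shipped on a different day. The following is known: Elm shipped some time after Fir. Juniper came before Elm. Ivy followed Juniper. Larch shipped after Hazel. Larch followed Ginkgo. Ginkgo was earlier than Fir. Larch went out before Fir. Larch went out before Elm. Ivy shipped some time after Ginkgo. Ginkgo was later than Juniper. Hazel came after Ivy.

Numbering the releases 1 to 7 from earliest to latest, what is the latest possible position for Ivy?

3

Ivy must come before Elm, Fir, Hazel, and Larch — 4 releases forced after it.
Everything else can be placed before Ivy in some valid order, so Ivy can sit as late as position 7 − 4 = 3.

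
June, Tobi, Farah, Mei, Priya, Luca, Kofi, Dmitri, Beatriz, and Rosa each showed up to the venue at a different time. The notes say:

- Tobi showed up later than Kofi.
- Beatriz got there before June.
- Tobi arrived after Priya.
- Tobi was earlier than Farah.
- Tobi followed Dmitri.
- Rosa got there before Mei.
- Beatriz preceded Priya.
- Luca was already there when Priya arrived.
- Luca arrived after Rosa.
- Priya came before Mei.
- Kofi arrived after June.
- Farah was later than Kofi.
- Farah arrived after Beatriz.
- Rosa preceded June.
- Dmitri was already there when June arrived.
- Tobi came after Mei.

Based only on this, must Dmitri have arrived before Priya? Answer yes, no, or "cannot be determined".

No chain of stated constraints runs from Dmitri to Priya, and none runs from Priya to Dmitri either.
So the relative order of Dmitri and Priya is not fixed by the given facts.

cannot be determined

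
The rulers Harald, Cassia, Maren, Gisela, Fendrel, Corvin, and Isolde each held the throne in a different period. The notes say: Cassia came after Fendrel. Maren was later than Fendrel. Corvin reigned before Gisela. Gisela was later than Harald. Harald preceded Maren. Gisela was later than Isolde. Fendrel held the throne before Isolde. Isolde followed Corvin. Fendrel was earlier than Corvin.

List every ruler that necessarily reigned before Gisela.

Corvin, Fendrel, Harald, Isolde

Directly stated before Gisela: Corvin, Harald, and Isolde.
Fendrel reaches Gisela via Fendrel → Isolde → Gisela.
No chain forces Cassia (or any of the others) ahead of Gisela.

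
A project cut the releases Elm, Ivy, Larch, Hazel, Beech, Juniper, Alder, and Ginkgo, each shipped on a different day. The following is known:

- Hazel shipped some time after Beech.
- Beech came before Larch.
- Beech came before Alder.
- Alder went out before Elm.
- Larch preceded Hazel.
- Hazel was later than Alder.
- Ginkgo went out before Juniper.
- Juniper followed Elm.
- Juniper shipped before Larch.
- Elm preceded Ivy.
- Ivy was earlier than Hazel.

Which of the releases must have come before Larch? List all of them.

Alder, Beech, Elm, Ginkgo, Juniper

Directly stated before Larch: Beech and Juniper.
Alder reaches Larch via Alder → Elm → Juniper → Larch.
Elm reaches Larch via Elm → Juniper → Larch.
Ginkgo reaches Larch via Ginkgo → Juniper → Larch.
No chain forces Hazel (or any of the others) ahead of Larch.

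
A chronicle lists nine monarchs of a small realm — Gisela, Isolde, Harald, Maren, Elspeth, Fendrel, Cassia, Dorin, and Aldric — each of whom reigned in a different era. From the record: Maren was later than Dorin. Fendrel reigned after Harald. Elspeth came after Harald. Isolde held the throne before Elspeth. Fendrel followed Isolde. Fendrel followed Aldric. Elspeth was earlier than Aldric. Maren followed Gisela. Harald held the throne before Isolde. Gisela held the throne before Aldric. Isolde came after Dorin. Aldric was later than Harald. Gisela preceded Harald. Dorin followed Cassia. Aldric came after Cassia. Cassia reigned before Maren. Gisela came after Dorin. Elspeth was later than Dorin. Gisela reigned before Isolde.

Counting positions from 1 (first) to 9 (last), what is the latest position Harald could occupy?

5

Harald must come before Aldric, Elspeth, Fendrel, and Isolde — 4 rulers forced after them.
Everything else can be placed before Harald in some valid order, so Harald can sit as late as position 9 − 4 = 5.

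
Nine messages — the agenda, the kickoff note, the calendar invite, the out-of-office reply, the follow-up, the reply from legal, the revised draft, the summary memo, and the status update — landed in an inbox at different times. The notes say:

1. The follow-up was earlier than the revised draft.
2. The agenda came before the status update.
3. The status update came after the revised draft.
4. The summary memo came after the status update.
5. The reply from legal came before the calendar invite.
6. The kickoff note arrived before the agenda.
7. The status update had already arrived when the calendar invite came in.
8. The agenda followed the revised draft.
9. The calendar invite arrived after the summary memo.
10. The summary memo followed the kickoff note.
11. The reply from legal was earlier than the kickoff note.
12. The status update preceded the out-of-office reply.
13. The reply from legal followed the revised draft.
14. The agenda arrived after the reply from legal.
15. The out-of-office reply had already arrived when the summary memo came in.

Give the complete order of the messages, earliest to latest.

The constraints fix every adjacent pair, so only one ordering works:
the follow-up → the revised draft → the reply from legal → the kickoff note → the agenda → the status update → the out-of-office reply → the summary memo → the calendar invite.

the follow-up, the revised draft, the reply from legal, the kickoff note, the agenda, the status update, the out-of-office reply, the summary memo, the calendar invite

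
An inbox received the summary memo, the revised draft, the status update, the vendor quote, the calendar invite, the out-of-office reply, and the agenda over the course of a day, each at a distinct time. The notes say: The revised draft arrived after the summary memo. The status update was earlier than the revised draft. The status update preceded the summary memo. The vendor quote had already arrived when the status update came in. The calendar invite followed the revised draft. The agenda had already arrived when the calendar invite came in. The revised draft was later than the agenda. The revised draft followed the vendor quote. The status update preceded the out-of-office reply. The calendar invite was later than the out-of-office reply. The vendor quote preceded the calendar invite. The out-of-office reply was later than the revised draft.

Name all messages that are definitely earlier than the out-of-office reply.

Directly stated before the out-of-office reply: the revised draft and the status update.
The agenda reaches the out-of-office reply via the agenda → the revised draft → the out-of-office reply.
The summary memo reaches the out-of-office reply via the summary memo → the revised draft → the out-of-office reply.
The vendor quote reaches the out-of-office reply via the vendor quote → the revised draft → the out-of-office reply.
No chain forces the calendar invite ahead of the out-of-office reply.

the agenda, the revised draft, the status update, the summary memo, the vendor quote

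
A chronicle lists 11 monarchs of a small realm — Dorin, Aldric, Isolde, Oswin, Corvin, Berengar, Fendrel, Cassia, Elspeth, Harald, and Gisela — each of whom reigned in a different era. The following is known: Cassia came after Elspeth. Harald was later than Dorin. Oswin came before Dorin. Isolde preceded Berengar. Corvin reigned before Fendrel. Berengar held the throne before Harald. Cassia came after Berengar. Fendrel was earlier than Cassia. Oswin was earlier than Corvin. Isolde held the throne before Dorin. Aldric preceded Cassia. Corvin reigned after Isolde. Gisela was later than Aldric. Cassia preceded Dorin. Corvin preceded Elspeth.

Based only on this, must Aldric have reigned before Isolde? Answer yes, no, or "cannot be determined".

cannot be determined

No chain of stated constraints runs from Aldric to Isolde, and none runs from Isolde to Aldric either.
So the relative order of Aldric and Isolde is not fixed by the given facts.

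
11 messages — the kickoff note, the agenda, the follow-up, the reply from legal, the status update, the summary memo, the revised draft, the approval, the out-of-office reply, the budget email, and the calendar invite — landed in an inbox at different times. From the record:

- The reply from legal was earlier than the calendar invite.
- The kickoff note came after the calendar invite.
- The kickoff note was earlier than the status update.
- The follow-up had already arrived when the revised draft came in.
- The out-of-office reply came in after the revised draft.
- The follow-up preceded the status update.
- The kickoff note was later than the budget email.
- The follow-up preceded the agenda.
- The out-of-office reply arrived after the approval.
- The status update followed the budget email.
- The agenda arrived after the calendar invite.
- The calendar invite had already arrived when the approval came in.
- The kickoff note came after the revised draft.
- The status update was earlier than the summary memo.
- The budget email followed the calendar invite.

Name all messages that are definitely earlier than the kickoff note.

the budget email, the calendar invite, the follow-up, the reply from legal, the revised draft

Directly stated before the kickoff note: the budget email, the calendar invite, and the revised draft.
The follow-up reaches the kickoff note via the follow-up → the revised draft → the kickoff note.
The reply from legal reaches the kickoff note via the reply from legal → the calendar invite → the kickoff note.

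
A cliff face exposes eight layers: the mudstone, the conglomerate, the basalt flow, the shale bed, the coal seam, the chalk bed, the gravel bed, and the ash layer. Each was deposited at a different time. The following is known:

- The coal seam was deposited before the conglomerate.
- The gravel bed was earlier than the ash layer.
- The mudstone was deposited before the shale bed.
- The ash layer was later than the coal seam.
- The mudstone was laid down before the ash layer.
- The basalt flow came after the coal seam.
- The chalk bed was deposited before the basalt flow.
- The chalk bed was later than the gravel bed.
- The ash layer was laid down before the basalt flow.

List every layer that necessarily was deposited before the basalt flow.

the ash layer, the chalk bed, the coal seam, the gravel bed, the mudstone

Directly stated before the basalt flow: the ash layer, the chalk bed, and the coal seam.
The gravel bed reaches the basalt flow via the gravel bed → the ash layer → the basalt flow.
The mudstone reaches the basalt flow via the mudstone → the ash layer → the basalt flow.
No chain forces the conglomerate (or any of the others) ahead of the basalt flow.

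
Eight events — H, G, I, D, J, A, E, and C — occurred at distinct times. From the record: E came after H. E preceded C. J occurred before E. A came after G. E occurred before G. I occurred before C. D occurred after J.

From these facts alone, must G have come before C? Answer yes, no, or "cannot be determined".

cannot be determined

No chain of stated constraints runs from G to C, and none runs from C to G either.
So the relative order of G and C is not fixed by the given facts.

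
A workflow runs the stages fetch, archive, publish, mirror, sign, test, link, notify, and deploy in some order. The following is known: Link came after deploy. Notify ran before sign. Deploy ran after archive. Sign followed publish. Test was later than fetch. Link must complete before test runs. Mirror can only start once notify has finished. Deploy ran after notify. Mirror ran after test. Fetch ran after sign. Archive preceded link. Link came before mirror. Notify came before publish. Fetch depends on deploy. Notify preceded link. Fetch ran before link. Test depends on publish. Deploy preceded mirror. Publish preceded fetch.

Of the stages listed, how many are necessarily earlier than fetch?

Directly stated before fetch: deploy, publish, and sign.
Archive reaches fetch via archive → deploy → fetch.
Notify reaches fetch via notify → publish → fetch.
That's archive, deploy, notify, publish, and sign — 5 in all.

5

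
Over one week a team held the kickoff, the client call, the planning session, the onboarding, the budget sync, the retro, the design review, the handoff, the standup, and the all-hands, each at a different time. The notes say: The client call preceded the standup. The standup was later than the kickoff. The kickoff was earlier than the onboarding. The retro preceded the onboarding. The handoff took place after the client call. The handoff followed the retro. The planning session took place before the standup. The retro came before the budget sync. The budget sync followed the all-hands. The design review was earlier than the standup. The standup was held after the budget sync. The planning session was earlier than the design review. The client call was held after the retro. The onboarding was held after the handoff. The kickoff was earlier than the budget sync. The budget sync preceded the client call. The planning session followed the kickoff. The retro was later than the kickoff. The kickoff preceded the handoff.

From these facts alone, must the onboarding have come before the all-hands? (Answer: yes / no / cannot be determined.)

no

Tracing the constraints gives the all-hands → the budget sync → the client call → the handoff → the onboarding, so the all-hands must come before the onboarding.
That means the onboarding cannot be before the all-hands.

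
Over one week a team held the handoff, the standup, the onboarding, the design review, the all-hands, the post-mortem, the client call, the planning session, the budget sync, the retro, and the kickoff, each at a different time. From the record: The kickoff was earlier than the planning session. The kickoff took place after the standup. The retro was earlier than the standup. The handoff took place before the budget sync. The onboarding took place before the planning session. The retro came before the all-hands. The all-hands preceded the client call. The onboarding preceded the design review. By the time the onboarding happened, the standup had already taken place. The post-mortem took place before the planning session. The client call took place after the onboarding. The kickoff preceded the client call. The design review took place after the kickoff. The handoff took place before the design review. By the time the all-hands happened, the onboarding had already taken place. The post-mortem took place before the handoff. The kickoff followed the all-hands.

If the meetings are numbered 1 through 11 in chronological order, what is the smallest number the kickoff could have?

The all-hands, the onboarding, the retro, and the standup must all come before the kickoff — 4 forced predecessors.
Nothing else is forced ahead of the kickoff, so its earliest slot is position 4 + 1 = 5.

5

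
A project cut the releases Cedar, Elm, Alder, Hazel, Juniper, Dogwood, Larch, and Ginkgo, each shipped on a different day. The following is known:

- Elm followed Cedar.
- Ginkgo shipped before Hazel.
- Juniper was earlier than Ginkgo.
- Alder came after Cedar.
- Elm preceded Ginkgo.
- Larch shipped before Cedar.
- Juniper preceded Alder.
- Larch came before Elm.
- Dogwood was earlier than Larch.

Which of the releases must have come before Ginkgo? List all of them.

Cedar, Dogwood, Elm, Juniper, Larch

Directly stated before Ginkgo: Elm and Juniper.
Cedar reaches Ginkgo via Cedar → Elm → Ginkgo.
Dogwood reaches Ginkgo via Dogwood → Larch → Elm → Ginkgo.
Larch reaches Ginkgo via Larch → Elm → Ginkgo.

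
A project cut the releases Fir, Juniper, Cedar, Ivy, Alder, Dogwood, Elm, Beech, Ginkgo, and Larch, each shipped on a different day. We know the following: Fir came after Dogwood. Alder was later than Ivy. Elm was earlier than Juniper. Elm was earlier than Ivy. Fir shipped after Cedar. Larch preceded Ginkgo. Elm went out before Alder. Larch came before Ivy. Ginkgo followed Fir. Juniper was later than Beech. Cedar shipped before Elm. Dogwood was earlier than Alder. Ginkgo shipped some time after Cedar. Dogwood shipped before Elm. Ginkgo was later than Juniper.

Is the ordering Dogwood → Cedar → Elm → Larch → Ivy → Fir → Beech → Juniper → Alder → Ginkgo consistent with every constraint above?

yes

Check each stated constraint against the proposed order — e.g. Dogwood is ahead of Alder; Cedar is ahead of Ginkgo. Every pair is in the required order; nothing is violated.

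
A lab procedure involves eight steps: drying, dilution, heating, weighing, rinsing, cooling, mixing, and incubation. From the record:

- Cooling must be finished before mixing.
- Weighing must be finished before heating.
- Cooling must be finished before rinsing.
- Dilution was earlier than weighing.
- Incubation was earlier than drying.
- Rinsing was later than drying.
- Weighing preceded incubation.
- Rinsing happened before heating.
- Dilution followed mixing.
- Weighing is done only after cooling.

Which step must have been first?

cooling

Cooling has a chain of constraints placing it before every other step, so cooling must be first.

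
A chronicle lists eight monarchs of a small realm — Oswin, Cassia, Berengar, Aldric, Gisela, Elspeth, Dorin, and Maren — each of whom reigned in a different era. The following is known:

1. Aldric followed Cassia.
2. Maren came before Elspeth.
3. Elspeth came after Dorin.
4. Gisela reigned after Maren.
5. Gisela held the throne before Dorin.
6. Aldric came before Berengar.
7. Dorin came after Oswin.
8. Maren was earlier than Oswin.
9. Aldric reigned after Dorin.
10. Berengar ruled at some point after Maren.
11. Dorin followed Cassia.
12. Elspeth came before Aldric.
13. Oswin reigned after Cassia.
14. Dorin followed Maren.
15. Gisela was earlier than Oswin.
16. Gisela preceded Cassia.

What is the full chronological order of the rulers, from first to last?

The constraints fix every adjacent pair, so only one ordering works:
Maren → Gisela → Cassia → Oswin → Dorin → Elspeth → Aldric → Berengar.

Maren, Gisela, Cassia, Oswin, Dorin, Elspeth, Aldric, Berengar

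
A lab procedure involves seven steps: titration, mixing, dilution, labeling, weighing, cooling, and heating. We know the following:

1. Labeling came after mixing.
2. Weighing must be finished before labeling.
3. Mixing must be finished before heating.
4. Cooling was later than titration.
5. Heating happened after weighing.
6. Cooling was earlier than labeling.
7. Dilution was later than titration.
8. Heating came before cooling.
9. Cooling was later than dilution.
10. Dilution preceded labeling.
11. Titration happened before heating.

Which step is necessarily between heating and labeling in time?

Tracing the constraints gives heating → cooling → labeling, so cooling sits after heating and before labeling.
No other step is forced both after heating and before labeling.

cooling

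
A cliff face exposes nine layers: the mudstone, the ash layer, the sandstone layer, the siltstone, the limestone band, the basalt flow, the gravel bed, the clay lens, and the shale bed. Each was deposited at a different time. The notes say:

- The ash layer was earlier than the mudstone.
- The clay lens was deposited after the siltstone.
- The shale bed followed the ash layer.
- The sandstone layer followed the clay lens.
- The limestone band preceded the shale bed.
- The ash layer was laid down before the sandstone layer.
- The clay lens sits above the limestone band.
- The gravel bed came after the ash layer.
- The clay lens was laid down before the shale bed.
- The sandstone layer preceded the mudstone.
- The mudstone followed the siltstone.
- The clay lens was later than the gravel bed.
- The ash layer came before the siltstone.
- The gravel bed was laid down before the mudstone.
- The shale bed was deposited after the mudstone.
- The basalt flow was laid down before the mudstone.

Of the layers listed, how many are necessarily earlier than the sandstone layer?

5

Directly stated before the sandstone layer: the ash layer and the clay lens.
The gravel bed reaches the sandstone layer via the gravel bed → the clay lens → the sandstone layer.
The limestone band reaches the sandstone layer via the limestone band → the clay lens → the sandstone layer.
The siltstone reaches the sandstone layer via the siltstone → the clay lens → the sandstone layer.
No chain forces the shale bed (or any of the others) ahead of the sandstone layer.
That's the ash layer, the clay lens, the gravel bed, the limestone band, and the siltstone — 5 in all.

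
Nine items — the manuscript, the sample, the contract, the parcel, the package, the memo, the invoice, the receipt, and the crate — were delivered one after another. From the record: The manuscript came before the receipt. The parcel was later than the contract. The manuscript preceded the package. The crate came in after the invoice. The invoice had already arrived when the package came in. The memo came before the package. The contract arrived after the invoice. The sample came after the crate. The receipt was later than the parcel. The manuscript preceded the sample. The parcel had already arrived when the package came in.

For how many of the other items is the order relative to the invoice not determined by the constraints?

Forced after the invoice: the contract, the crate, the package, the parcel, the receipt, and the sample.
That leaves the manuscript and the memo with no forced order relative to the invoice — 2.

2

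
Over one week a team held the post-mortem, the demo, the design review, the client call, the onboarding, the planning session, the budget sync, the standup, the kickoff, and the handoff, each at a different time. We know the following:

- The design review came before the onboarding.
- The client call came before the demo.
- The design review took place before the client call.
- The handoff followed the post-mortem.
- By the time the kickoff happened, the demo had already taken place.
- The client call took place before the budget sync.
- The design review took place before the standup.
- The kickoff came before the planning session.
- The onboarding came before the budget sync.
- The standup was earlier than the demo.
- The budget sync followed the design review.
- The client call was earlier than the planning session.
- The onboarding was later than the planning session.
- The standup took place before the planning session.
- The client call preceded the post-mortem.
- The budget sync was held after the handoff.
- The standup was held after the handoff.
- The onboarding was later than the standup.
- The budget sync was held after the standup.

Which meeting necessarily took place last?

the budget sync

Every other meeting has a chain of constraints placing it before the budget sync, so the budget sync is last.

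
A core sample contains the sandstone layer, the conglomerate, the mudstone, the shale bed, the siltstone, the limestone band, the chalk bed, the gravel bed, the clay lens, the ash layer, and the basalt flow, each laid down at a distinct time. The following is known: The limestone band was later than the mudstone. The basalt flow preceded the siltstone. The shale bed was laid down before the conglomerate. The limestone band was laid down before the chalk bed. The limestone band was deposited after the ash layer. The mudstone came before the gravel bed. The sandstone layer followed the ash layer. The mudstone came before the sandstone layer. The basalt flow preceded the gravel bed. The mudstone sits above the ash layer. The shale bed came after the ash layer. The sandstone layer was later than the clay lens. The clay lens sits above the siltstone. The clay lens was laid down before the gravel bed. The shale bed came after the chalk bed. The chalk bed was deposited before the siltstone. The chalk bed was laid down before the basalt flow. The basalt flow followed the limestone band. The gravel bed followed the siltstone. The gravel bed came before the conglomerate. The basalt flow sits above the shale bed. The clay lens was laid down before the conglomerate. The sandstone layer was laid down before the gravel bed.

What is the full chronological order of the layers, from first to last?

the ash layer, the mudstone, the limestone band, the chalk bed, the shale bed, the basalt flow, the siltstone, the clay lens, the sandstone layer, the gravel bed, the conglomerate

The constraints fix every adjacent pair, so only one ordering works:
the ash layer → the mudstone → the limestone band → the chalk bed → the shale bed → the basalt flow → the siltstone → the clay lens → the sandstone layer → the gravel bed → the conglomerate.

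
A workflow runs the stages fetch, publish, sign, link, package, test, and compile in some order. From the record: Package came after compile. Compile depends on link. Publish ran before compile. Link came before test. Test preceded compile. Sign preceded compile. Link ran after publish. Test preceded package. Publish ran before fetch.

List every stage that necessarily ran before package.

Directly stated before package: compile and test.
Link reaches package via link → test → package.
Publish reaches package via publish → compile → package.
Sign reaches package via sign → compile → package.
No chain forces fetch ahead of package.

compile, link, publish, sign, test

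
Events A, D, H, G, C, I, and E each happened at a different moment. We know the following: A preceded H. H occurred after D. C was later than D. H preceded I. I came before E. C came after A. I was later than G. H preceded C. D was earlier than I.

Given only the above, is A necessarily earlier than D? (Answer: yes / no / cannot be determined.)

No chain of stated constraints runs from A to D, and none runs from D to A either.
So the relative order of A and D is not fixed by the given facts.

cannot be determined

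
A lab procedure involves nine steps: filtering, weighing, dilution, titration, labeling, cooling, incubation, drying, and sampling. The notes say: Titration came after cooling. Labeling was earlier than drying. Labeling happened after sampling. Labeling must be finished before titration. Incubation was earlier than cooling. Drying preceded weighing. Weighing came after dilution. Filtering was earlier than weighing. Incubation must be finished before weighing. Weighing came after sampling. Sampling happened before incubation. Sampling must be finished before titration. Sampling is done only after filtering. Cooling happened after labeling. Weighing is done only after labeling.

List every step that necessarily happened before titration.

Directly stated before titration: cooling, labeling, and sampling.
Filtering reaches titration via filtering → sampling → titration.
Incubation reaches titration via incubation → cooling → titration.
No chain forces drying (or any of the others) ahead of titration.

cooling, filtering, incubation, labeling, sampling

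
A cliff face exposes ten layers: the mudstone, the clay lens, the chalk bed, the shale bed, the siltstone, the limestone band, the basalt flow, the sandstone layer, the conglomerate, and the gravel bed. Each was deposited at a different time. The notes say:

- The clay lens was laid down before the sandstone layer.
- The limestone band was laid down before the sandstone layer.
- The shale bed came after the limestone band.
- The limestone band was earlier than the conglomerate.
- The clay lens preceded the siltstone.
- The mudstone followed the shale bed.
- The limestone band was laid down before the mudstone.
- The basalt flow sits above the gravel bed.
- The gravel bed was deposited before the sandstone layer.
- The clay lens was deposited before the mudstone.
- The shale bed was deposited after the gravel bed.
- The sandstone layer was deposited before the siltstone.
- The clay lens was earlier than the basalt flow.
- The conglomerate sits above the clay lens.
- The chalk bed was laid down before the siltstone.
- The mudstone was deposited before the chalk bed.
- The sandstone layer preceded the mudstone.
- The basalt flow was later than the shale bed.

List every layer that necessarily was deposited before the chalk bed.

the clay lens, the gravel bed, the limestone band, the mudstone, the sandstone layer, the shale bed

Directly stated before the chalk bed: the mudstone.
The clay lens reaches the chalk bed via the clay lens → the mudstone → the chalk bed.
The gravel bed reaches the chalk bed via the gravel bed → the sandstone layer → the mudstone → the chalk bed.
The limestone band reaches the chalk bed via the limestone band → the mudstone → the chalk bed.
Likewise the sandstone layer and the shale bed each reach the chalk bed by chaining the stated constraints.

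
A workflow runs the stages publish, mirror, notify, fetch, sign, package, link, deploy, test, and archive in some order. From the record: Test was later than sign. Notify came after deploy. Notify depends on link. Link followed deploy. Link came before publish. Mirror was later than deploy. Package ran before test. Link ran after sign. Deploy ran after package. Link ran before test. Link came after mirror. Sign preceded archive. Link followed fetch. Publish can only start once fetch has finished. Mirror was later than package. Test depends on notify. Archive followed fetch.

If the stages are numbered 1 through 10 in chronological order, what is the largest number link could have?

7

Link must come before notify, publish, and test — 3 stages forced after it.
Everything else can be placed before link in some valid order, so link can sit as late as position 10 − 3 = 7.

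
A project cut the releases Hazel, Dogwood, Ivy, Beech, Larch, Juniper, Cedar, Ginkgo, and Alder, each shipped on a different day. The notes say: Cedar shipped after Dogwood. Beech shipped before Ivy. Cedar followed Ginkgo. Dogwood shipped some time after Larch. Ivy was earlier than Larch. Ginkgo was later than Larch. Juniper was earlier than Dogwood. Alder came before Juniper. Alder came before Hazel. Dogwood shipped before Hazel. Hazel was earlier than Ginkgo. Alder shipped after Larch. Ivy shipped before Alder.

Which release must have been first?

Beech has a chain of constraints placing it before every other release, so Beech must be first.

Beech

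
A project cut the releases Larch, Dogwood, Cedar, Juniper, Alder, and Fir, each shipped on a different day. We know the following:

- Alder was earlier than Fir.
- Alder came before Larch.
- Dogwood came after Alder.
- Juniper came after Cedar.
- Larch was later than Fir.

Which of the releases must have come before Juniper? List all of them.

Directly stated before Juniper: Cedar.
No chain forces Fir (or any of the others) ahead of Juniper.

Cedar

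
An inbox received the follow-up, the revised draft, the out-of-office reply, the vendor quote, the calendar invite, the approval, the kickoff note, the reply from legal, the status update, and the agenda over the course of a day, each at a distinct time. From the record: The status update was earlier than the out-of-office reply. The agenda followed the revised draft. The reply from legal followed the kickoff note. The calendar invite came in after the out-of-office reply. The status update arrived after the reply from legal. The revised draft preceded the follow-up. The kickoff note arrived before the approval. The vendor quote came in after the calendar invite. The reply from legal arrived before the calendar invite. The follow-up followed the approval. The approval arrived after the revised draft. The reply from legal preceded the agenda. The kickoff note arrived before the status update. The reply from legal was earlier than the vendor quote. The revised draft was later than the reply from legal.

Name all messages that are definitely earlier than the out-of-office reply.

Directly stated before the out-of-office reply: the status update.
The kickoff note reaches the out-of-office reply via the kickoff note → the status update → the out-of-office reply.
The reply from legal reaches the out-of-office reply via the reply from legal → the status update → the out-of-office reply.
No chain forces the approval (or any of the others) ahead of the out-of-office reply.

the kickoff note, the reply from legal, the status update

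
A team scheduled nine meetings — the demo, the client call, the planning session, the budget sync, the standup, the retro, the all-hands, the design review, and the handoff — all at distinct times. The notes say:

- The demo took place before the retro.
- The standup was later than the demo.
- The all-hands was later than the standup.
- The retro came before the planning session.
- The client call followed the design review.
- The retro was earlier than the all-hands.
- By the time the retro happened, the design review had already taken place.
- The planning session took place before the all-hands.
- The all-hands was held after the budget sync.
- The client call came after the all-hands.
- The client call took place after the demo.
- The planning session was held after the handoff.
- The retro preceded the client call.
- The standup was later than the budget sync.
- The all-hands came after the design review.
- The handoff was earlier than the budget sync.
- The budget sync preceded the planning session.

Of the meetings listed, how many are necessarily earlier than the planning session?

5

Directly stated before the planning session: the budget sync, the handoff, and the retro.
The demo reaches the planning session via the demo → the retro → the planning session.
The design review reaches the planning session via the design review → the retro → the planning session.
No chain forces the client call (or any of the others) ahead of the planning session.
That's the budget sync, the demo, the design review, the handoff, and the retro — 5 in all.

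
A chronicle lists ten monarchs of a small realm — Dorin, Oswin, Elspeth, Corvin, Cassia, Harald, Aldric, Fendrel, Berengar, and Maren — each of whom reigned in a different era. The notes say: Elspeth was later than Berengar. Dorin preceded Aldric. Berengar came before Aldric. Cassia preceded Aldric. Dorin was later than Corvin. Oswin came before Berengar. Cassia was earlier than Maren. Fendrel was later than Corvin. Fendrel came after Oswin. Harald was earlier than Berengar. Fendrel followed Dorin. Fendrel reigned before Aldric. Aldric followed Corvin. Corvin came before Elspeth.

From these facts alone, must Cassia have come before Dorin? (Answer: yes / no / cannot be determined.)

cannot be determined

No chain of stated constraints runs from Cassia to Dorin, and none runs from Dorin to Cassia either.
So the relative order of Cassia and Dorin is not fixed by the given facts.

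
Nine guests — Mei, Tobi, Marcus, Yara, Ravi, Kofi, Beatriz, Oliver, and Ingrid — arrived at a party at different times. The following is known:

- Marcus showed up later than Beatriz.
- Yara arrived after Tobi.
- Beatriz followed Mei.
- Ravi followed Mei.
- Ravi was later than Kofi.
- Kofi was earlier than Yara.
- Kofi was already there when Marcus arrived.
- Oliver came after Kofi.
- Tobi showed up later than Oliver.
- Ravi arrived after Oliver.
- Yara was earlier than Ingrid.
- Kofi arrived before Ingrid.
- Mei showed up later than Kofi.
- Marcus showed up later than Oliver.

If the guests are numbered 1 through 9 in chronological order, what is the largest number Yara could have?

8

Yara must come before Ingrid — 1 guest forced after them.
Everything else can be placed before Yara in some valid order, so Yara can sit as late as position 9 − 1 = 8.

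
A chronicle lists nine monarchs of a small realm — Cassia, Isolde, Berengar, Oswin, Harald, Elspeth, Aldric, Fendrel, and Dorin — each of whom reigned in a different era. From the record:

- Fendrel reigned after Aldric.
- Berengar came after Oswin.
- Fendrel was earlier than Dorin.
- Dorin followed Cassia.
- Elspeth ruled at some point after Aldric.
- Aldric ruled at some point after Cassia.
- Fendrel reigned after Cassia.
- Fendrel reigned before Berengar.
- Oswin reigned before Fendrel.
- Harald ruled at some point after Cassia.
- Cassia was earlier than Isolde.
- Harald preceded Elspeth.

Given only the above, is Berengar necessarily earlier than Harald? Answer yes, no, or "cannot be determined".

cannot be determined

No chain of stated constraints runs from Berengar to Harald, and none runs from Harald to Berengar either.
So the relative order of Berengar and Harald is not fixed by the given facts.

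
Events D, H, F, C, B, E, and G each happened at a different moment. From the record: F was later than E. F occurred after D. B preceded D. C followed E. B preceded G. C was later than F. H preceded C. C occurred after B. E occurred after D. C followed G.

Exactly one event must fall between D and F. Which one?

E

Tracing the constraints gives D → E → F, so E sits after D and before F.
No other event is forced both after D and before F.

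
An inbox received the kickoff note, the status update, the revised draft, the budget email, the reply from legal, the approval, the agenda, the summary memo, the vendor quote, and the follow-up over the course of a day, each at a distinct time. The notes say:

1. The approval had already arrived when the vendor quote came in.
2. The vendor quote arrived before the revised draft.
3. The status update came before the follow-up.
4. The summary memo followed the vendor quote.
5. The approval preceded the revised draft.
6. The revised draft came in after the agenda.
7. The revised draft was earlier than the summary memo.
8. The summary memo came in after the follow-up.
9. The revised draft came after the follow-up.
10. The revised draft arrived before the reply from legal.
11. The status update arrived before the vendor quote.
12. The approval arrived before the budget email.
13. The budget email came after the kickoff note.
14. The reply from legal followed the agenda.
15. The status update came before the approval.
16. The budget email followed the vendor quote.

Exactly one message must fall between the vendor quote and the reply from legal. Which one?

the revised draft

Tracing the constraints gives the vendor quote → the revised draft → the reply from legal, so the revised draft sits after the vendor quote and before the reply from legal.
No other message is forced both after the vendor quote and before the reply from legal.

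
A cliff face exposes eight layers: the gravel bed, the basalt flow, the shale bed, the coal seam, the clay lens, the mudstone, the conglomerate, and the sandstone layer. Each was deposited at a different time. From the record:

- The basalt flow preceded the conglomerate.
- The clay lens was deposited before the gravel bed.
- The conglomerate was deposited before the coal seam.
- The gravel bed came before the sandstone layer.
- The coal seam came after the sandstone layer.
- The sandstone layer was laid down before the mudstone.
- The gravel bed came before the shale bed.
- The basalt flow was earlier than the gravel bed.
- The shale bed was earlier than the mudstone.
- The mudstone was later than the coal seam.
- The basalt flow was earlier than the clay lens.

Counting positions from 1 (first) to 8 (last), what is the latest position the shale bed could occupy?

7

The shale bed must come before the mudstone — 1 layer forced after it.
Everything else can be placed before the shale bed in some valid order, so the shale bed can sit as late as position 8 − 1 = 7.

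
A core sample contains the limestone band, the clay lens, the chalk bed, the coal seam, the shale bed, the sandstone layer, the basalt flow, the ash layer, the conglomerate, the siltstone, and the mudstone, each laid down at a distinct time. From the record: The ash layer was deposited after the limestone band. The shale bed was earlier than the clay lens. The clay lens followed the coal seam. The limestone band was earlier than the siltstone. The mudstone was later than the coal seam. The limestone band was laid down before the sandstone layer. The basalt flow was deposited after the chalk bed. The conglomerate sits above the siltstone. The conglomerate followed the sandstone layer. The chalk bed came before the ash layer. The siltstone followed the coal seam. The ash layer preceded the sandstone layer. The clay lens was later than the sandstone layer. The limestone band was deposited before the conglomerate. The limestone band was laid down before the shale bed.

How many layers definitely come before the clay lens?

6

Directly stated before the clay lens: the coal seam, the sandstone layer, and the shale bed.
The ash layer reaches the clay lens via the ash layer → the sandstone layer → the clay lens.
The chalk bed reaches the clay lens via the chalk bed → the ash layer → the sandstone layer → the clay lens.
The limestone band reaches the clay lens via the limestone band → the sandstone layer → the clay lens.
No chain forces the mudstone (or any of the others) ahead of the clay lens.
That's the ash layer, the chalk bed, the coal seam, the limestone band, the sandstone layer, and the shale bed — 6 in all.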